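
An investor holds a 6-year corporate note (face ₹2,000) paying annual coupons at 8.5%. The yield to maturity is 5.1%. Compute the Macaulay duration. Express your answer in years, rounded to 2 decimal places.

Periodic yield y = 0.051. Discount each cash flow and weight by its year:
  t   CF        PV=CF/(1+0.051)^t    t·PV
  1       170.00       161.7507       161.7507
  2       170.00       153.9017       307.8035
  3       170.00       146.4336       439.3008
  4       170.00       139.3279       557.3116
  5       170.00       132.5670       662.8349
  6     2,170.00     1,610.0651     9,660.3906
  Σ                  2,344.0460    11,789.3921
Price P = Σ PV = 2,344.0460.
Macaulay duration = Σ(t·PV) / P = 11,789.3921 / 2,344.0460 = 5.02951 years.

5.03 years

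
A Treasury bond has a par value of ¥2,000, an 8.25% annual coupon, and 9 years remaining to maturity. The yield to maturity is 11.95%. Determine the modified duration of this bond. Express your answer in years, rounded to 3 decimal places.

5.716 years

Periodic yield y = 0.1195. First find Macaulay duration:
  t   CF        PV=CF/(1+0.1195)^t    t·PV
  1       165.00       147.3872       147.3872
  2       165.00       131.6545       263.3090
  3       165.00       117.6012       352.8035
  4       165.00       105.0479       420.1918
  5       165.00        93.8347       469.1735
  6       165.00        83.8184       502.9104
  7       165.00        74.8713       524.0990
  8       165.00        66.8792       535.0337
  9     2,165.00       783.8645     7,054.7809
  Σ                  1,604.9590    10,269.6890
P = 1,604.9590; Macaulay duration = 10,269.6890 / 1,604.9590 = 6.39872 years.
Modified duration = D_Mac / (1 + y) = 6.39872 / 1.1195 = 5.71570 years.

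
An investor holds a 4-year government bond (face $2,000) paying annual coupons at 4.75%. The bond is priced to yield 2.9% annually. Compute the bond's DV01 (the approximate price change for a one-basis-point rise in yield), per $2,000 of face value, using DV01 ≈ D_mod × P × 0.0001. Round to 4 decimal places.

$0.7782

Periodic yield y = 0.029.
  t   CF        PV=CF/(1+0.029)^t    t·PV
  1        95.00        92.3226        92.3226
  2        95.00        89.7207       179.4415
  3        95.00        87.1922       261.5765
  4     2,095.00     1,868.6266     7,474.5064
  Σ                  2,137.8622     8,007.8471
P = 2,137.8622; D_Mac = 3.74573 yrs; D_mod = 3.64016 yrs.
DV01 ≈ 3.64016 × 2,137.8622 × 0.0001 = 0.778216.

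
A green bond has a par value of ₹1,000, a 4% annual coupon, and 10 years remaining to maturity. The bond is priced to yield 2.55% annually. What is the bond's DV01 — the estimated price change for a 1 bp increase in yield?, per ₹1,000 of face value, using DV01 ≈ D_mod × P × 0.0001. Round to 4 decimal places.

Periodic yield y = 0.0255.
  t   CF        PV=CF/(1+0.0255)^t    t·PV
  1        40.00        39.0054        39.0054
  2        40.00        38.0355        76.0709
  3        40.00        37.0897       111.2690
  4        40.00        36.1674       144.6696
  5        40.00        35.2681       176.3403
  6        40.00        34.3911       206.3466
  7        40.00        33.5359       234.7515
  8        40.00        32.7020       261.6162
  9        40.00        31.8889       286.9997
  10    1,040.00       808.4938     8,084.9380
  Σ                  1,126.5777     9,622.0073
P = 1,126.5777; D_Mac = 8.54092 yrs; D_mod = 8.32854 yrs.
DV01 ≈ 8.32854 × 1,126.5777 × 0.0001 = 0.938275.

₹0.9383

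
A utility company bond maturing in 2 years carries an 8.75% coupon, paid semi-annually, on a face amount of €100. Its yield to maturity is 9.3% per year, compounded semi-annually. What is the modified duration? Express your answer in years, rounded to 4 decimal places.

1.7936 years

Periodic yield y = 0.0465. First find Macaulay duration:
  t   CF        PV=CF/(1+0.0465)^t    t·PV
  1        4.375         4.1806         4.1806
  2        4.375         3.9948         7.9897
  3        4.375         3.8173        11.4520
  4      104.375        87.0241       348.0964
  Σ                     99.0169       371.7187
P = 99.0169; Macaulay duration = 371.7187 / 99.0169 = 3.75409 half-year periods = 1.87705 years.
Modified duration = D_Mac / (1 + y) = 1.87705 / 1.0465 = 1.79364 years.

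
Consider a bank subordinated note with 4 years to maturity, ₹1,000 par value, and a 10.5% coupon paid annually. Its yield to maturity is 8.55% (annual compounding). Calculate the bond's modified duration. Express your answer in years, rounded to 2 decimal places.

3.21 years

Periodic yield y = 0.0855. First find Macaulay duration:
  t   CF        PV=CF/(1+0.0855)^t    t·PV
  1       105.00        96.7296        96.7296
  2       105.00        89.1107       178.2213
  3       105.00        82.0918       246.2754
  4     1,105.00       795.8715     3,183.4861
  Σ                  1,063.8036     3,704.7125
P = 1,063.8036; Macaulay duration = 3,704.7125 / 1,063.8036 = 3.48252 years.
Modified duration = D_Mac / (1 + y) = 3.48252 / 1.0855 = 3.20821 years.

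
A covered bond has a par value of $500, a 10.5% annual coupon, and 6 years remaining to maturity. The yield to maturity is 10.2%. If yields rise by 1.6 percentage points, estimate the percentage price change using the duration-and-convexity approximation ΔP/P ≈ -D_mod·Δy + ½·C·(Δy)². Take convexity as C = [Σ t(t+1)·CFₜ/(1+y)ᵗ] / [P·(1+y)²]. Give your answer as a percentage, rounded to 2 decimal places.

-6.58%

With y = 0.102:
  t   CF        PV=CF/(1+0.102)^t    t·PV        t(t+1)·PV
  1        52.50        47.6407        47.6407          95.2813
  2        52.50        43.2311        86.4622         259.3865
  3        52.50        39.2297       117.6890         470.7559
  4        52.50        35.5986       142.3944         711.9720
  5        52.50        32.3036       161.5182         969.1089
  6       552.50       308.4912     1,850.9469      12,956.6285
  Σ                    506.4948     2,406.6513      15,463.1331
P = 506.4948; D_Mac = 4.75158 yrs; D_mod = 4.31178 yrs; C = 25.13966.
Duration effect: -4.31178 × (+0.016) = -0.068988
Convexity effect: 0.5 × 25.13966 × (0.016)² = +0.0032179
ΔP/P ≈ -0.068988 + 0.0032179 = -0.065771 = -6.5771%.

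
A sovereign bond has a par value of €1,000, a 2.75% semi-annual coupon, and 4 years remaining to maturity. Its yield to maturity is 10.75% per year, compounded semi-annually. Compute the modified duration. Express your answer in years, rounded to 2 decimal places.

Periodic yield y = 0.05375. First find Macaulay duration:
  t   CF        PV=CF/(1+0.05375)^t    t·PV
  1        13.75        13.0486        13.0486
  2        13.75        12.3830        24.7661
  3        13.75        11.7514        35.2542
  4        13.75        11.1520        44.6080
  5        13.75        10.5831        52.9157
  6        13.75        10.0433        60.2599
  7        13.75         9.5310        66.7172
  8     1,013.75       666.8531     5,334.8247
  Σ                    745.3457     5,632.3944
P = 745.3457; Macaulay duration = 5,632.3944 / 745.3457 = 7.55675 half-year periods = 3.77838 years.
Modified duration = D_Mac / (1 + y) = 3.77838 / 1.05375 = 3.58565 years.

3.59 years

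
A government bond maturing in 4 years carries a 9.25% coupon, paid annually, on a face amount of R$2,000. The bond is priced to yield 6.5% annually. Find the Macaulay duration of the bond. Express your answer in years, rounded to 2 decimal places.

3.54 years

Periodic yield y = 0.065. Discount each cash flow and weight by its year:
  t   CF        PV=CF/(1+0.065)^t    t·PV
  1       185.00       173.7089       173.7089
  2       185.00       163.1070       326.2139
  3       185.00       153.1521       459.4562
  4     2,185.00     1,698.4510     6,793.8038
  Σ                  2,188.4189     7,753.1829
Price P = Σ PV = 2,188.4189.
Macaulay duration = Σ(t·PV) / P = 7,753.1829 / 2,188.4189 = 3.54282 years.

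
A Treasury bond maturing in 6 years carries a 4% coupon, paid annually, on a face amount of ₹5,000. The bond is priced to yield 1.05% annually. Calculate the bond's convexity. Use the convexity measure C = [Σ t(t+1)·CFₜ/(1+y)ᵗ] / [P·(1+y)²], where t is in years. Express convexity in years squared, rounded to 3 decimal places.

With y = 0.0105:
  t   CF        PV=CF/(1+0.0105)^t    t·PV        t(t+1)·PV
  1       200.00       197.9218       197.9218         395.8436
  2       200.00       195.8652       391.7305       1,175.1914
  3       200.00       193.8300       581.4901       2,325.9602
  4       200.00       191.8160       767.2638       3,836.3191
  5       200.00       189.8228       949.1141       5,694.6844
  6     5,200.00     4,884.1100    29,304.6600     205,132.6200
  Σ                  5,853.3658    32,192.1802     218,560.6188
P = 5,853.3658.
Convexity = Σ t(t+1)·PV / [P·(1+y)²] = 218,560.6188 / (5,853.3658 × 1.021110) = 36.56736.

36.567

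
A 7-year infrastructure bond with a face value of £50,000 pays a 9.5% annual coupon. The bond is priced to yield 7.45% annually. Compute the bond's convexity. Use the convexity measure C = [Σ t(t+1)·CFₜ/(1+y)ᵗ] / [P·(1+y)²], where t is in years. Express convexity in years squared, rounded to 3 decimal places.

With y = 0.0745:
  t   CF        PV=CF/(1+0.0745)^t    t·PV        t(t+1)·PV
  1     4,750.00     4,420.6608     4,420.6608       8,841.3215
  2     4,750.00     4,114.1561     8,228.3123      24,684.9368
  3     4,750.00     3,828.9029    11,486.7086      45,946.8345
  4     4,750.00     3,563.4275    14,253.7101      71,268.5505
  5     4,750.00     3,316.3588    16,581.7940      99,490.7638
  6     4,750.00     3,086.4205    18,518.5228     129,629.6597
  7    54,750.00    33,108.4756   231,759.3290   1,854,074.6317
  Σ                 55,438.4021   305,249.0375   2,233,936.6987
P = 55,438.4021.
Convexity = Σ t(t+1)·PV / [P·(1+y)²] = 2,233,936.6987 / (55,438.4021 × 1.154550) = 34.90176.

34.902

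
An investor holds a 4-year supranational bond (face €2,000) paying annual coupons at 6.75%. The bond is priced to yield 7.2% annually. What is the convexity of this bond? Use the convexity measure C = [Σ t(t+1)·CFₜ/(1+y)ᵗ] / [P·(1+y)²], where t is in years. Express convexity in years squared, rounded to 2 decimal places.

15.29

With y = 0.072:
  t   CF        PV=CF/(1+0.072)^t    t·PV        t(t+1)·PV
  1       135.00       125.9328       125.9328         251.8657
  2       135.00       117.4747       234.9493         704.8480
  3       135.00       109.5846       328.7537       1,315.0149
  4     2,135.00     1,616.6602     6,466.6407      32,333.2033
  Σ                  1,969.6522     7,156.2765      34,604.9318
P = 1,969.6522.
Convexity = Σ t(t+1)·PV / [P·(1+y)²] = 34,604.9318 / (1,969.6522 × 1.149184) = 15.28829.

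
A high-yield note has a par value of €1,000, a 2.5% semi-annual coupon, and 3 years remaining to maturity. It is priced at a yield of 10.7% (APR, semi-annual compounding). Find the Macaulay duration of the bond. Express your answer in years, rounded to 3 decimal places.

Periodic yield y = 0.0535. Discount each cash flow and weight by its period:
  t   CF        PV=CF/(1+0.0535)^t    t·PV
  1        12.50        11.8652        11.8652
  2        12.50        11.2627        22.5253
  3        12.50        10.6907        32.0721
  4        12.50        10.1478        40.5912
  5        12.50         9.6325        48.1623
  6     1,012.50       740.6070     4,443.6418
  Σ                    794.2058     4,598.8579
Price P = Σ PV = 794.2058.
Macaulay duration = Σ(t·PV) / P = 4,598.8579 / 794.2058 = 5.79051 half-year periods.
In years: 5.79051 / 2 = 2.89526 years.

2.895 years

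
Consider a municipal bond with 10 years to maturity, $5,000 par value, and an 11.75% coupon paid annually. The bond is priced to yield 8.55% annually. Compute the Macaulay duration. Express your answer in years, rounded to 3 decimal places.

6.712 years

Periodic yield y = 0.0855. Discount each cash flow and weight by its year:
  t   CF        PV=CF/(1+0.0855)^t    t·PV
  1       587.50       541.2252       541.2252
  2       587.50       498.5953       997.1907
  3       587.50       459.3232     1,377.9696
  4       587.50       423.1444     1,692.5775
  5       587.50       389.8152     1,949.0758
  6       587.50       359.1112     2,154.6670
  7       587.50       330.8256     2,315.7790
  8       587.50       304.7679     2,438.1433
  9       587.50       280.7627     2,526.8644
  10    5,587.50     2,459.9102    24,599.1023
  Σ                  6,047.4809    40,592.5948
Price P = Σ PV = 6,047.4809.
Macaulay duration = Σ(t·PV) / P = 40,592.5948 / 6,047.4809 = 6.71231 years.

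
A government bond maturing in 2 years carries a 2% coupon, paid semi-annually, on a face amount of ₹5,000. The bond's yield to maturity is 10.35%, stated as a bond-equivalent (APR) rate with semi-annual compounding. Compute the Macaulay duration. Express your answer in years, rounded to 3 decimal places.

1.968 years

Periodic yield y = 0.05175. Discount each cash flow and weight by its period:
  t   CF        PV=CF/(1+0.05175)^t    t·PV
  1        50.00        47.5398        47.5398
  2        50.00        45.2007        90.4014
  3        50.00        42.9766       128.9299
  4     5,050.00     4,127.0649    16,508.2595
  Σ                  4,262.7820    16,775.1306
Price P = Σ PV = 4,262.7820.
Macaulay duration = Σ(t·PV) / P = 16,775.1306 / 4,262.7820 = 3.93525 half-year periods.
In years: 3.93525 / 2 = 1.96763 years.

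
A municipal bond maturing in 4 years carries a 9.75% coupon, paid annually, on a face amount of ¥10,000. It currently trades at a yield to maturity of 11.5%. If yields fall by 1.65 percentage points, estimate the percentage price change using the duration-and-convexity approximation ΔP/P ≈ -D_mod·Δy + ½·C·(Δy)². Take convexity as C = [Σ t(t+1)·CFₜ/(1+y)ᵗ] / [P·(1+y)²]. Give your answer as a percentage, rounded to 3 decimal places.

+5.335%

With y = 0.115:
  t   CF        PV=CF/(1+0.115)^t    t·PV        t(t+1)·PV
  1       975.00       874.4395       874.4395       1,748.8789
  2       975.00       784.2506     1,568.5013       4,705.5038
  3       975.00       703.3638     2,110.0914       8,440.3656
  4    10,975.00     7,100.7637    28,403.0547     142,015.2737
  Σ                  9,462.8176    32,956.0869     156,910.0220
P = 9,462.8176; D_Mac = 3.48269 yrs; D_mod = 3.12349 yrs; C = 13.33769.
Duration effect: -3.12349 × (-0.0165) = +0.051538
Convexity effect: 0.5 × 13.33769 × (-0.0165)² = +0.0018156
ΔP/P ≈ +0.051538 + 0.0018156 = +0.053353 = +5.3353%.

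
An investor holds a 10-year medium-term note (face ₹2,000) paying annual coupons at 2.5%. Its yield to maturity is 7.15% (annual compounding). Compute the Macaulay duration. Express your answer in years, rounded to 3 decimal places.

Periodic yield y = 0.0715. Discount each cash flow and weight by its year:
  t   CF        PV=CF/(1+0.0715)^t    t·PV
  1        50.00        46.6636        46.6636
  2        50.00        43.5497        87.0995
  3        50.00        40.6437       121.9312
  4        50.00        37.9316       151.7264
  5        50.00        35.4005       177.0024
  6        50.00        33.0382       198.2295
  7        50.00        30.8336       215.8355
  8        50.00        28.7761       230.2092
  9        50.00        26.8559       241.7035
  10    2,050.00     1,027.6190    10,276.1896
  Σ                  1,351.3120    11,746.5902
Price P = Σ PV = 1,351.3120.
Macaulay duration = Σ(t·PV) / P = 11,746.5902 / 1,351.3120 = 8.69273 years.

8.693 years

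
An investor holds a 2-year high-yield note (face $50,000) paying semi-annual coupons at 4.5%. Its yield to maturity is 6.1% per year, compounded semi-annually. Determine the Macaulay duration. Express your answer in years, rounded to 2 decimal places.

1.93 years

Periodic yield y = 0.0305. Discount each cash flow and weight by its period:
  t   CF        PV=CF/(1+0.0305)^t    t·PV
  1     1,125.00     1,091.7031     1,091.7031
  2     1,125.00     1,059.3916     2,118.7832
  3     1,125.00     1,028.0365     3,084.1095
  4    51,125.00    45,335.8055   181,343.2221
  Σ                 48,514.9367   187,637.8178
Price P = Σ PV = 48,514.9367.
Macaulay duration = Σ(t·PV) / P = 187,637.8178 / 48,514.9367 = 3.86763 half-year periods.
In years: 3.86763 / 2 = 1.93381 years.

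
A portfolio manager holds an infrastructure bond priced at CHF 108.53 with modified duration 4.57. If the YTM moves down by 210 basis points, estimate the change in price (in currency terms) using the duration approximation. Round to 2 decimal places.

+CHF 10.42

Duration approximation: ΔP/P ≈ -D_mod · Δy = -4.57 × (-0.021) = +0.095970.
ΔP ≈ 108.53 × (+0.095970) = +10.4156241.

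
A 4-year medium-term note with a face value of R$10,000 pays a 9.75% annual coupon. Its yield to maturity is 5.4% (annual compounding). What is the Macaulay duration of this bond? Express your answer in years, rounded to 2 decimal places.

3.53 years

Periodic yield y = 0.054. Discount each cash flow and weight by its year:
  t   CF        PV=CF/(1+0.054)^t    t·PV
  1       975.00       925.0474       925.0474
  2       975.00       877.6541     1,755.3082
  3       975.00       832.6889     2,498.0667
  4    10,975.00     8,892.8729    35,571.4916
  Σ                 11,528.2634    40,749.9140
Price P = Σ PV = 11,528.2634.
Macaulay duration = Σ(t·PV) / P = 40,749.9140 / 11,528.2634 = 3.53478 years.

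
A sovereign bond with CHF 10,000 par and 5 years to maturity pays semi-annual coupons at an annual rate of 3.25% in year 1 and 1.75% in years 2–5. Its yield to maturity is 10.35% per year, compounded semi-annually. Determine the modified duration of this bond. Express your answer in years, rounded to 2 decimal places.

Periodic yield y = 0.05175. First find Macaulay duration:
  t   CF        PV=CF/(1+0.05175)^t    t·PV
  1       162.50       154.5044       154.5044
  2       162.50       146.9022       293.8044
  3        87.50        75.2091       225.6274
  4        87.50        71.5085       286.0342
  5        87.50        67.9901       339.9503
  6        87.50        64.6447       387.8682
  7        87.50        61.4639       430.2476
  8        87.50        58.4397       467.5175
  9        87.50        55.5642       500.0781
  10   10,087.50     6,090.5756    60,905.7564
  Σ                  6,846.8025    63,991.3885
P = 6,846.8025; Macaulay duration = 63,991.3885 / 6,846.8025 = 9.34617 half-year periods = 4.67309 years.
Modified duration = D_Mac / (1 + y) = 4.67309 / 1.05175 = 4.44315 years.

4.44 years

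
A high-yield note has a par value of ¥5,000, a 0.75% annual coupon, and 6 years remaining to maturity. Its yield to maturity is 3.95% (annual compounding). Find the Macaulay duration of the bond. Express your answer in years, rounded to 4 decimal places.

Periodic yield y = 0.0395. Discount each cash flow and weight by its year:
  t   CF        PV=CF/(1+0.0395)^t    t·PV
  1        37.50        36.0750        36.0750
  2        37.50        34.7042        69.4084
  3        37.50        33.3855       100.1565
  4        37.50        32.1169       128.4675
  5        37.50        30.8965       154.4823
  6     5,037.50     3,992.7130    23,956.2782
  Σ                  4,159.8911    24,444.8680
Price P = Σ PV = 4,159.8911.
Macaulay duration = Σ(t·PV) / P = 24,444.8680 / 4,159.8911 = 5.87632 years.

5.8763 years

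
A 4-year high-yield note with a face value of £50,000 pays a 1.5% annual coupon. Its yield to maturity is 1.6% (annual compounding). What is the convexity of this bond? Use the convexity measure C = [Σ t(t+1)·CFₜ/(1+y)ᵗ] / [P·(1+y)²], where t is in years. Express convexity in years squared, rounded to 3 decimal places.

With y = 0.016:
  t   CF        PV=CF/(1+0.016)^t    t·PV        t(t+1)·PV
  1       750.00       738.1890       738.1890       1,476.3780
  2       750.00       726.5640     1,453.1279       4,359.3837
  3       750.00       715.1220     2,145.3660       8,581.4640
  4    50,750.00    47,627.8761   190,511.5042     952,557.5212
  Σ                 49,807.7510   194,848.1871     966,974.7468
P = 49,807.7510.
Convexity = Σ t(t+1)·PV / [P·(1+y)²] = 966,974.7468 / (49,807.7510 × 1.032256) = 18.80749.

18.807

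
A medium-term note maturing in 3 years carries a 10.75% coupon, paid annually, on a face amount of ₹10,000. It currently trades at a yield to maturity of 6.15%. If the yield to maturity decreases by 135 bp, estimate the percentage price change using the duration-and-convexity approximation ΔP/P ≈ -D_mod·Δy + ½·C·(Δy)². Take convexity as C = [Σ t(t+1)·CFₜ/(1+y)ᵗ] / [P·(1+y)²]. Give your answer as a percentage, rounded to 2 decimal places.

+3.56%

With y = 0.0615:
  t   CF        PV=CF/(1+0.0615)^t    t·PV        t(t+1)·PV
  1     1,075.00     1,012.7179     1,012.7179       2,025.4357
  2     1,075.00       954.0441     1,908.0883       5,724.2648
  3    11,075.00     9,259.4191    27,778.2572     111,113.0286
  Σ                 11,226.1810    30,699.0633     118,862.7292
P = 11,226.1810; D_Mac = 2.73460 yrs; D_mod = 2.57616 yrs; C = 9.39666.
Duration effect: -2.57616 × (-0.0135) = +0.034778
Convexity effect: 0.5 × 9.39666 × (-0.0135)² = +0.0008563
ΔP/P ≈ +0.034778 + 0.0008563 = +0.035634 = +3.5634%.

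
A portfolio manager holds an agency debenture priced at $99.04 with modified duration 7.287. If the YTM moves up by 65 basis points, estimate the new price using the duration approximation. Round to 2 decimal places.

Duration approximation: ΔP/P ≈ -D_mod · Δy = -7.287 × (+0.0065) = -0.0473655.
New price ≈ 99.04 × (1 - 0.0473655) = 94.34892088.

$94.35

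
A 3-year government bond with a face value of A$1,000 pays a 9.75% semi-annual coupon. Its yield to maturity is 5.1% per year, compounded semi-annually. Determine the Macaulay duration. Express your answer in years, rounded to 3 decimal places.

Periodic yield y = 0.0255. Discount each cash flow and weight by its period:
  t   CF        PV=CF/(1+0.0255)^t    t·PV
  1        48.75        47.5378        47.5378
  2        48.75        46.3557        92.7114
  3        48.75        45.2030       135.6091
  4        48.75        44.0790       176.3161
  5        48.75        42.9830       214.9148
  6     1,048.75       901.6915     5,410.1491
  Σ                  1,127.8500     6,077.2383
Price P = Σ PV = 1,127.8500.
Macaulay duration = Σ(t·PV) / P = 6,077.2383 / 1,127.8500 = 5.38834 half-year periods.
In years: 5.38834 / 2 = 2.69417 years.

2.694 years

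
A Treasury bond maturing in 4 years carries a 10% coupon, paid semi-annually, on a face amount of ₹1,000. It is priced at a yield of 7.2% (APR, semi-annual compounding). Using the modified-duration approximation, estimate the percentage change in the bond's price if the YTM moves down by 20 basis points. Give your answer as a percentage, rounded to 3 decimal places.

+0.661%

Periodic yield y = 0.036. Modified duration first:
  t   CF        PV=CF/(1+0.036)^t    t·PV
  1        50.00        48.2625        48.2625
  2        50.00        46.5855        93.1709
  3        50.00        44.9667       134.9000
  4        50.00        43.4041       173.6165
  5        50.00        41.8959       209.4794
  6        50.00        40.4400       242.6402
  7        50.00        39.0348       273.2434
  8     1,050.00       791.2455     6,329.9640
  Σ                  1,095.8350     7,505.2770
P = 1,095.8350; D_Mac = 6.84891 half-year periods = 3.42446 yrs; D_mod = 3.42446/(1+0.036) = 3.30546 yrs.
ΔP/P ≈ -D_mod · Δy = -3.30546 × (-0.002) = +0.006611 = +0.6611%.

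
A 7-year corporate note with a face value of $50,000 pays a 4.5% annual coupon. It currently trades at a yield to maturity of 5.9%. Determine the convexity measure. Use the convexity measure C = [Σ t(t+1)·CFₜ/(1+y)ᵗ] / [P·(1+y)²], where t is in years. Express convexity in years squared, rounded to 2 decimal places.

41.63

With y = 0.059:
  t   CF        PV=CF/(1+0.059)^t    t·PV        t(t+1)·PV
  1     2,250.00     2,124.6459     2,124.6459       4,249.2918
  2     2,250.00     2,006.2756     4,012.5513      12,037.6538
  3     2,250.00     1,894.5001     5,683.5004      22,734.0015
  4     2,250.00     1,788.9520     7,155.8078      35,779.0391
  5     2,250.00     1,689.2842     8,446.4210      50,678.5257
  6     2,250.00     1,595.1692     9,571.0152      66,997.1067
  7    52,250.00    34,979.5787   244,857.0507   1,958,856.4053
  Σ                 46,078.4057   281,850.9922   2,151,332.0239
P = 46,078.4057.
Convexity = Σ t(t+1)·PV / [P·(1+y)²] = 2,151,332.0239 / (46,078.4057 × 1.121481) = 41.63112.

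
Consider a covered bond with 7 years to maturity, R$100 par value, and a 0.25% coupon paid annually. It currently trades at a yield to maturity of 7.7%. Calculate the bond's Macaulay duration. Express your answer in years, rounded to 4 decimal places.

6.9287 years

Periodic yield y = 0.077. Discount each cash flow and weight by its year:
  t   CF        PV=CF/(1+0.077)^t    t·PV
  1         0.25         0.2321         0.2321
  2         0.25         0.2155         0.4311
  3         0.25         0.2001         0.6004
  4         0.25         0.1858         0.7433
  5         0.25         0.1725         0.8626
  6         0.25         0.1602         0.9612
  7       100.25        59.6451       417.5154
  Σ                     60.8114       421.3460
Price P = Σ PV = 60.8114.
Macaulay duration = Σ(t·PV) / P = 421.3460 / 60.8114 = 6.92874 years.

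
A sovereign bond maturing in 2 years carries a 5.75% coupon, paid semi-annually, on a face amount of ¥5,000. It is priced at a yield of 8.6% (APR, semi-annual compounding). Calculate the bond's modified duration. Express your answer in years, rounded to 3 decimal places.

1.836 years

Periodic yield y = 0.043. First find Macaulay duration:
  t   CF        PV=CF/(1+0.043)^t    t·PV
  1       143.75       137.8236       137.8236
  2       143.75       132.1415       264.2830
  3       143.75       126.6937       380.0810
  4     5,143.75     4,346.5294    17,386.1175
  Σ                  4,743.1881    18,168.3051
P = 4,743.1881; Macaulay duration = 18,168.3051 / 4,743.1881 = 3.83040 half-year periods = 1.91520 years.
Modified duration = D_Mac / (1 + y) = 1.91520 / 1.043 = 1.83624 years.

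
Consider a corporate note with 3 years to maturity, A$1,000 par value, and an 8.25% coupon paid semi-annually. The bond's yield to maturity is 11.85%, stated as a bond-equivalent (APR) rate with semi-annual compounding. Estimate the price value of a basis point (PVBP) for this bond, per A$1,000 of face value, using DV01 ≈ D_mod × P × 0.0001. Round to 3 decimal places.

A$0.232

Periodic yield y = 0.05925.
  t   CF        PV=CF/(1+0.05925)^t    t·PV
  1        41.25        38.9426        38.9426
  2        41.25        36.7644        73.5287
  3        41.25        34.7079       104.1237
  4        41.25        32.7665       131.0660
  5        41.25        30.9337       154.6684
  6     1,041.25       737.1641     4,422.9846
  Σ                    911.2792     4,925.3141
P = 911.2792; D_Mac = 5.40484 half-year periods = 2.70242 yrs; D_mod = 2.55126 yrs.
DV01 ≈ 2.55126 × 911.2792 × 0.0001 = 0.232491.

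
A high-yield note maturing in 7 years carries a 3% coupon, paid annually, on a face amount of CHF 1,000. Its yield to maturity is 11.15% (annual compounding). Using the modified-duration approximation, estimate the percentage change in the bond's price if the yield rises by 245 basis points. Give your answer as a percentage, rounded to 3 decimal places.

-13.714%

Periodic yield y = 0.1115. Modified duration first:
  t   CF        PV=CF/(1+0.1115)^t    t·PV
  1        30.00        26.9906        26.9906
  2        30.00        24.2830        48.5660
  3        30.00        21.8471        65.5412
  4        30.00        19.6555        78.6219
  5        30.00        17.6837        88.4187
  6        30.00        15.9098        95.4587
  7     1,030.00       491.4405     3,440.0836
  Σ                    617.8101     3,843.6806
P = 617.8101; D_Mac = 6.22146 yrs; D_mod = 6.22146/(1+0.1115) = 5.59735 yrs.
ΔP/P ≈ -D_mod · Δy = -5.59735 × (+0.0245) = -0.137135 = -13.7135%.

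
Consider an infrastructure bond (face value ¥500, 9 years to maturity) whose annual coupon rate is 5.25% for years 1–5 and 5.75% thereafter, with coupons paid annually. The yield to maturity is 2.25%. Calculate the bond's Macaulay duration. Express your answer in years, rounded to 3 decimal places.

7.584 years

Periodic yield y = 0.0225. Discount each cash flow and weight by its year:
  t   CF        PV=CF/(1+0.0225)^t    t·PV
  1        26.25        25.6724        25.6724
  2        26.25        25.1075        50.2149
  3        26.25        24.5550        73.6649
  4        26.25        24.0146        96.0586
  5        26.25        23.4862       117.4310
  6        28.75        25.1569       150.9417
  7        28.75        24.6034       172.2236
  8        28.75        24.0620       192.4958
  9       528.75       432.7933     3,895.1397
  Σ                    629.4512     4,773.8425
Price P = Σ PV = 629.4512.
Macaulay duration = Σ(t·PV) / P = 4,773.8425 / 629.4512 = 7.58413 years.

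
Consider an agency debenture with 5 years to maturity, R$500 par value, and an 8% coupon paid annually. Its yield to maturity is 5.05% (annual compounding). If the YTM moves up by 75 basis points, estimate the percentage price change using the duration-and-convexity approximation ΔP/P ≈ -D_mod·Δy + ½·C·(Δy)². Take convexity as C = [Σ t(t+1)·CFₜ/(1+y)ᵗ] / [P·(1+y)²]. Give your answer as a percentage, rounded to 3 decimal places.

-3.047%

With y = 0.0505:
  t   CF        PV=CF/(1+0.0505)^t    t·PV        t(t+1)·PV
  1        40.00        38.0771        38.0771          76.1542
  2        40.00        36.2467        72.4933         217.4799
  3        40.00        34.5042       103.5126         414.0503
  4        40.00        32.8455       131.3820         656.9098
  5       540.00       422.0982     2,110.4909      12,662.9453
  Σ                    563.7716     2,455.9558      14,027.5395
P = 563.7716; D_Mac = 4.35630 yrs; D_mod = 4.14688 yrs; C = 22.54687.
Duration effect: -4.14688 × (+0.0075) = -0.031102
Convexity effect: 0.5 × 22.54687 × (0.0075)² = +0.0006341
ΔP/P ≈ -0.031102 + 0.0006341 = -0.030467 = -3.0467%.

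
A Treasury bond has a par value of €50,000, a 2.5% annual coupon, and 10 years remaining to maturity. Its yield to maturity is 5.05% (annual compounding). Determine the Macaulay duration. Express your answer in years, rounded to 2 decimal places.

8.82 years

Periodic yield y = 0.0505. Discount each cash flow and weight by its year:
  t   CF        PV=CF/(1+0.0505)^t    t·PV
  1     1,250.00     1,189.9096     1,189.9096
  2     1,250.00     1,132.7078     2,265.4156
  3     1,250.00     1,078.2559     3,234.7677
  4     1,250.00     1,026.4216     4,105.6864
  5     1,250.00       977.0791     4,885.3956
  6     1,250.00       930.1086     5,580.6518
  7     1,250.00       885.3961     6,197.7729
  8     1,250.00       842.8331     6,742.6644
  9     1,250.00       802.3161     7,220.8448
  10   51,250.00    31,313.6218   313,136.2183
  Σ                 40,178.6497   354,559.3270
Price P = Σ PV = 40,178.6497.
Macaulay duration = Σ(t·PV) / P = 354,559.3270 / 40,178.6497 = 8.82457 years.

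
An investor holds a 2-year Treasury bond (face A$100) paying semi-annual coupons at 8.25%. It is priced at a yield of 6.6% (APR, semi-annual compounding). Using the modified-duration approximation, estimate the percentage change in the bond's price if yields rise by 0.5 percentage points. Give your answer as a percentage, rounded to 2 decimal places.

-0.91%

Periodic yield y = 0.033. Modified duration first:
  t   CF        PV=CF/(1+0.033)^t    t·PV
  1        4.125         3.9932         3.9932
  2        4.125         3.8657         7.7313
  3        4.125         3.7422        11.2265
  4      104.125        91.4437       365.7747
  Σ                    103.0447       388.7258
P = 103.0447; D_Mac = 3.77240 half-year periods = 1.88620 yrs; D_mod = 1.88620/(1+0.033) = 1.82594 yrs.
ΔP/P ≈ -D_mod · Δy = -1.82594 × (+0.005) = -0.009130 = -0.9130%.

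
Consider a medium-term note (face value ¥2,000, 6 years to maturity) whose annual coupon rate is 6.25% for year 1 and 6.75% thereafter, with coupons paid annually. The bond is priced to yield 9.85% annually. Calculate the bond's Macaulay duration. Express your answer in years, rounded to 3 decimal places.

5.074 years

Periodic yield y = 0.0985. Discount each cash flow and weight by its year:
  t   CF        PV=CF/(1+0.0985)^t    t·PV
  1       125.00       113.7915       113.7915
  2       135.00       111.8752       223.7503
  3       135.00       101.8436       305.5307
  4       135.00        92.7115       370.8459
  5       135.00        84.3983       421.9913
  6     2,135.00     1,215.0594     7,290.3564
  Σ                  1,719.6794     8,726.2662
Price P = Σ PV = 1,719.6794.
Macaulay duration = Σ(t·PV) / P = 8,726.2662 / 1,719.6794 = 5.07436 years.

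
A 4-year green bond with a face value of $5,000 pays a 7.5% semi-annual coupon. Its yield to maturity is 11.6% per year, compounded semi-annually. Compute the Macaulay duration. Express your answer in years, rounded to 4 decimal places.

3.4891 years

Periodic yield y = 0.058. Discount each cash flow and weight by its period:
  t   CF        PV=CF/(1+0.058)^t    t·PV
  1       187.50       177.2212       177.2212
  2       187.50       167.5058       335.0117
  3       187.50       158.3231       474.9693
  4       187.50       149.6438       598.5750
  5       187.50       141.4402       707.2011
  6       187.50       133.6864       802.1185
  7       187.50       126.3577       884.5037
  8     5,187.50     3,304.2490    26,433.9921
  Σ                  4,358.4272    30,413.5925
Price P = Σ PV = 4,358.4272.
Macaulay duration = Σ(t·PV) / P = 30,413.5925 / 4,358.4272 = 6.97811 half-year periods.
In years: 6.97811 / 2 = 3.48906 years.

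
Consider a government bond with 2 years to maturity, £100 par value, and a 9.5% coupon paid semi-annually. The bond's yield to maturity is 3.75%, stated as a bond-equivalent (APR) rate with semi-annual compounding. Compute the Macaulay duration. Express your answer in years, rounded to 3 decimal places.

1.876 years

Periodic yield y = 0.01875. Discount each cash flow and weight by its period:
  t   CF        PV=CF/(1+0.01875)^t    t·PV
  1         4.75         4.6626         4.6626
  2         4.75         4.5768         9.1535
  3         4.75         4.4925        13.4776
  4       104.75        97.2486       388.9946
  Σ                    110.9805       416.2883
Price P = Σ PV = 110.9805.
Macaulay duration = Σ(t·PV) / P = 416.2883 / 110.9805 = 3.75100 half-year periods.
In years: 3.75100 / 2 = 1.87550 years.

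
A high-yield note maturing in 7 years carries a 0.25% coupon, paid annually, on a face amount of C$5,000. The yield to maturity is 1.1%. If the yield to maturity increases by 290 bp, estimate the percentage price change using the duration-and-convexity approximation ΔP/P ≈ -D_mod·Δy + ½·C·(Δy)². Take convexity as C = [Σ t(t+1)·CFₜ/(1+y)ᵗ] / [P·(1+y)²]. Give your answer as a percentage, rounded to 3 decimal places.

-17.644%

With y = 0.011:
  t   CF        PV=CF/(1+0.011)^t    t·PV        t(t+1)·PV
  1        12.50        12.3640        12.3640          24.7280
  2        12.50        12.2295        24.4589          73.3768
  3        12.50        12.0964        36.2892         145.1569
  4        12.50        11.9648        47.8592         239.2960
  5        12.50        11.8346        59.1731         355.0385
  6        12.50        11.7059        70.2351         491.6458
  7     5,012.50     4,642.9745    32,500.8214     260,006.5708
  Σ                  4,715.1696    32,751.2009     261,335.8129
P = 4,715.1696; D_Mac = 6.94592 yrs; D_mod = 6.87035 yrs; C = 54.22497.
Duration effect: -6.87035 × (+0.029) = -0.199240
Convexity effect: 0.5 × 54.22497 × (0.029)² = +0.0228016
ΔP/P ≈ -0.199240 + 0.0228016 = -0.176439 = -17.6439%.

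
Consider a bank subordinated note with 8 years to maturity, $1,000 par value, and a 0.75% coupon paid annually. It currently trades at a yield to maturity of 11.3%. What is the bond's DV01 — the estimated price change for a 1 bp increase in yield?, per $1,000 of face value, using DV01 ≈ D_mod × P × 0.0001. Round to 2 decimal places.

$0.32

Periodic yield y = 0.113.
  t   CF        PV=CF/(1+0.113)^t    t·PV
  1         7.50         6.7385         6.7385
  2         7.50         6.0544        12.1088
  3         7.50         5.4397        16.3191
  4         7.50         4.8874        19.5497
  5         7.50         4.3912        21.9561
  6         7.50         3.9454        23.6724
  7         7.50         3.5448        24.8138
  8     1,007.50       427.8423     3,422.7386
  Σ                    462.8438     3,547.8970
P = 462.8438; D_Mac = 7.66543 yrs; D_mod = 6.88718 yrs.
DV01 ≈ 6.88718 × 462.8438 × 0.0001 = 0.318769.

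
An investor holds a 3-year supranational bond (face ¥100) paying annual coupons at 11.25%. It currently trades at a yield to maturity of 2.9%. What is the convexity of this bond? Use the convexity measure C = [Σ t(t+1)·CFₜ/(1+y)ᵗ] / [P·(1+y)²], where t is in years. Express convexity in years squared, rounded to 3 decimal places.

10.011

With y = 0.029:
  t   CF        PV=CF/(1+0.029)^t    t·PV        t(t+1)·PV
  1        11.25        10.9329        10.9329          21.8659
  2        11.25        10.6248        21.2496          63.7489
  3       111.25       102.1066       306.3199       1,225.2794
  Σ                    123.6644       338.5025       1,310.8943
P = 123.6644.
Convexity = Σ t(t+1)·PV / [P·(1+y)²] = 1,310.8943 / (123.6644 × 1.058841) = 10.01134.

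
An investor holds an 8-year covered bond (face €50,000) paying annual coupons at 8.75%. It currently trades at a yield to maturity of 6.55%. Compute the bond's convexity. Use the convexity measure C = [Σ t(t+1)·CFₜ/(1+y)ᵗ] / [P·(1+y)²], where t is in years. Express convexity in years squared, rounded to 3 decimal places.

With y = 0.0655:
  t   CF        PV=CF/(1+0.0655)^t    t·PV        t(t+1)·PV
  1     4,375.00     4,106.0535     4,106.0535       8,212.1070
  2     4,375.00     3,853.6401     7,707.2801      23,121.8404
  3     4,375.00     3,616.7434    10,850.2301      43,400.9206
  4     4,375.00     3,394.4096    13,577.6382      67,888.1911
  5     4,375.00     3,185.7434    15,928.7168      95,572.3009
  6     4,375.00     2,989.9046    17,939.4277     125,575.9937
  7     4,375.00     2,806.1048    19,642.7333     157,141.8660
  8    54,375.00    32,731.9318   261,855.4544   2,356,699.0893
  Σ                 56,684.5310   351,607.5341   2,877,612.3090
P = 56,684.5310.
Convexity = Σ t(t+1)·PV / [P·(1+y)²] = 2,877,612.3090 / (56,684.5310 × 1.135290) = 44.71578.

44.716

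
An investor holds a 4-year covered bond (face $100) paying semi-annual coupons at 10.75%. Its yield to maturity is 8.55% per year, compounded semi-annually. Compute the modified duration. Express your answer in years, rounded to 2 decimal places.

Periodic yield y = 0.04275. First find Macaulay duration:
  t   CF        PV=CF/(1+0.04275)^t    t·PV
  1        5.375         5.1546         5.1546
  2        5.375         4.9433         9.8866
  3        5.375         4.7406        14.2219
  4        5.375         4.5463        18.1852
  5        5.375         4.3599        21.7995
  6        5.375         4.1812        25.0870
  7        5.375         4.0097        28.0682
  8      105.375        75.3869       603.0954
  Σ                    107.3226       725.4985
P = 107.3226; Macaulay duration = 725.4985 / 107.3226 = 6.75998 half-year periods = 3.37999 years.
Modified duration = D_Mac / (1 + y) = 3.37999 / 1.04275 = 3.24142 years.

3.24 years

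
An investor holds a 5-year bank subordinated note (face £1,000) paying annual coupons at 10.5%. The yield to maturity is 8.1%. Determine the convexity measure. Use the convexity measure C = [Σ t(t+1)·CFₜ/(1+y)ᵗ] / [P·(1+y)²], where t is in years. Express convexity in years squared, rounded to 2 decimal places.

With y = 0.081:
  t   CF        PV=CF/(1+0.081)^t    t·PV        t(t+1)·PV
  1       105.00        97.1323        97.1323         194.2646
  2       105.00        89.8541       179.7082         539.1246
  3       105.00        83.1213       249.3638         997.4553
  4       105.00        76.8930       307.5718       1,537.8590
  5     1,105.00       748.5724     3,742.8620      22,457.1719
  Σ                  1,095.5730     4,576.6381      25,725.8754
P = 1,095.5730.
Convexity = Σ t(t+1)·PV / [P·(1+y)²] = 25,725.8754 / (1,095.5730 × 1.168561) = 20.09451.

20.09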